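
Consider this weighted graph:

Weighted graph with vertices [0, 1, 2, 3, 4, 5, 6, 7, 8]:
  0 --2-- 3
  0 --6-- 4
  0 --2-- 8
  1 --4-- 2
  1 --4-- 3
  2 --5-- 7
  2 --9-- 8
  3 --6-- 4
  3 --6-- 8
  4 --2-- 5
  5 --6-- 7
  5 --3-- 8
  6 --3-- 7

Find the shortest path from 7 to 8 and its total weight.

Using Dijkstra's algorithm from vertex 7:
Shortest path: 7 -> 5 -> 8
Total weight: 6 + 3 = 9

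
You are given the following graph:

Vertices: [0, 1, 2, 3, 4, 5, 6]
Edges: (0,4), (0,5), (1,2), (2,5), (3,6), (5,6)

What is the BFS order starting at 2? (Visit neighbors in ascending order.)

BFS from vertex 2 (neighbors processed in ascending order):
Visit order: 2, 1, 5, 0, 6, 4, 3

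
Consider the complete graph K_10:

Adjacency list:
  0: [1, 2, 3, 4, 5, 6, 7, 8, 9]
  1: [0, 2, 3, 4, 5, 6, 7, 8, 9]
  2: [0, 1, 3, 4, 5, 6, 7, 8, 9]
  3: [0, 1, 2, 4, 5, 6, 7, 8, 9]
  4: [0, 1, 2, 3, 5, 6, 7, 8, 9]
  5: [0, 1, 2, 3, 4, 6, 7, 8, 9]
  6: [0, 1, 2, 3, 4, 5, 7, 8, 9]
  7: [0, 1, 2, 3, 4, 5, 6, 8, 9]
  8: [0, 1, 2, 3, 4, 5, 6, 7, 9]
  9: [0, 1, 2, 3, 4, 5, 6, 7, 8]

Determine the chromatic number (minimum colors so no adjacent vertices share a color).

In K_10, every vertex is adjacent to every other vertex.
Each vertex needs a unique color.
Chromatic number = 10.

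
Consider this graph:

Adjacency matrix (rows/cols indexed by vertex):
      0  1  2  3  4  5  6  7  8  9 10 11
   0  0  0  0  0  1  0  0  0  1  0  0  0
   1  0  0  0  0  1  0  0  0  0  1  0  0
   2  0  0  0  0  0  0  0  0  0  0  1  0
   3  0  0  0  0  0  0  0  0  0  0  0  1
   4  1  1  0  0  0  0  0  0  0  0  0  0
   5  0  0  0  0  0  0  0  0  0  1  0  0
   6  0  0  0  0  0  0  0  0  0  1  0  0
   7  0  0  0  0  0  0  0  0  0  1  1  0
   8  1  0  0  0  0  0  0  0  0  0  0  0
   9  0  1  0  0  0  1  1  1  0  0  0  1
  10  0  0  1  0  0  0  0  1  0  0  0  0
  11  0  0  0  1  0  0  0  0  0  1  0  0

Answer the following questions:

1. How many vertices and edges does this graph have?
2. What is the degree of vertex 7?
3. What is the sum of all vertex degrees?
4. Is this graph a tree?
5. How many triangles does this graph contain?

Count: 12 vertices, 11 edges.
Vertex 7 has neighbors [9, 10], degree = 2.
Handshaking lemma: 2 * 11 = 22.
A graph is a tree iff it is connected and has exactly n-1 edges. This graph is connected (all 12 vertices in one component) and has 12-1 = 11 edges. It is a tree.
Number of triangles = 0.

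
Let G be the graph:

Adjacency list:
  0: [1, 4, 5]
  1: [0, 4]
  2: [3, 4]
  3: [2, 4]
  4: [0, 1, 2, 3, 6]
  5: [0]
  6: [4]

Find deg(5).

Vertex 5 has neighbors [0], so deg(5) = 1.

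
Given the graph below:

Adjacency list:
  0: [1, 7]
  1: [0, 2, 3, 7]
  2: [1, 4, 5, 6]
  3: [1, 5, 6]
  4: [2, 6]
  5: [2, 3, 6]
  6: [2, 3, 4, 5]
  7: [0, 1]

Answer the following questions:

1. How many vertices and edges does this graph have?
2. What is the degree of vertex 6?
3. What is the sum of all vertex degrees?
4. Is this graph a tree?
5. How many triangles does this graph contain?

Count: 8 vertices, 12 edges.
Vertex 6 has neighbors [2, 3, 4, 5], degree = 4.
Handshaking lemma: 2 * 12 = 24.
A tree on 8 vertices has 7 edges. This graph has 12 edges (5 extra). Not a tree.
Number of triangles = 4.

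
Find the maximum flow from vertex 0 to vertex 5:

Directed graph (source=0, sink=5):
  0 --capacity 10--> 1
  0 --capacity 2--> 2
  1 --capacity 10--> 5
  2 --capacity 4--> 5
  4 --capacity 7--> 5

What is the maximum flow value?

Computing max flow:
  Flow on (0->1): 10/10
  Flow on (0->2): 2/2
  Flow on (1->5): 10/10
  Flow on (2->5): 2/4
Maximum flow = 12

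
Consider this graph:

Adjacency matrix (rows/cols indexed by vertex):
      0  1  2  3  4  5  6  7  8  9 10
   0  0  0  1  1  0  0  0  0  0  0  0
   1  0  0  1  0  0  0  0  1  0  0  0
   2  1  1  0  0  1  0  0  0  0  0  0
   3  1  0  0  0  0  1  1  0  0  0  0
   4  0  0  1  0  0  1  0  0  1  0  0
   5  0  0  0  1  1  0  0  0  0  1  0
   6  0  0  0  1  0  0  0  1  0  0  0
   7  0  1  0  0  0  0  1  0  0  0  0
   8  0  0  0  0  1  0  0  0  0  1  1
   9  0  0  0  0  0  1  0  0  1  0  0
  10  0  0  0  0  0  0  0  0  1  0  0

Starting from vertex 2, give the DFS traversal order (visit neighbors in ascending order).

DFS from vertex 2 (neighbors processed in ascending order):
Visit order: 2, 0, 3, 5, 4, 8, 9, 10, 6, 7, 1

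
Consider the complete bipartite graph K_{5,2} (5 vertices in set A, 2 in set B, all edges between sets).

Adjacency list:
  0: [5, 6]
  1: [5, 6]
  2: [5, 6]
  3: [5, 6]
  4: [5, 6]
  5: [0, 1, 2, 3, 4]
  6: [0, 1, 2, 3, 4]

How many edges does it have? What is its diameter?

K_{5,2} has 5 * 2 = 10 edges.
Any vertex reaches any opposite-side vertex in 1 step; same-side vertices reach in 2 steps via any opposite-side vertex.
Diameter = 2.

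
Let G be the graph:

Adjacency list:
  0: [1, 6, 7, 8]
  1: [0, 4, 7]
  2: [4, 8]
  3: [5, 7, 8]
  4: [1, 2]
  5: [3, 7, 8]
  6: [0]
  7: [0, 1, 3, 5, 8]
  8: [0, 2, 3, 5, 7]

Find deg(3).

Vertex 3 has neighbors [5, 7, 8], so deg(3) = 3.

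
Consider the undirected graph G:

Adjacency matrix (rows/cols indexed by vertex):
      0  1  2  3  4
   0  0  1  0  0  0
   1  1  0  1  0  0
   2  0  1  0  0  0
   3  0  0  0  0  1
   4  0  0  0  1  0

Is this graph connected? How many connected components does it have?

Checking connectivity: the graph has 2 connected component(s).
Components: [[0, 1, 2], [3, 4]]. The graph is NOT connected.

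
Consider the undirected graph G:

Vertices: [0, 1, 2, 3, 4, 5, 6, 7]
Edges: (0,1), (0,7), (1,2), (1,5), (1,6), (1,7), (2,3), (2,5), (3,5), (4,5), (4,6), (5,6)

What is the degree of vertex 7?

Vertex 7 has neighbors [0, 1], so deg(7) = 2.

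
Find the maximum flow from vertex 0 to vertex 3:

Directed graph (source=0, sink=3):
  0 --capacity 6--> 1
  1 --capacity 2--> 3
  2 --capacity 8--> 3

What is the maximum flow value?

Computing max flow:
  Flow on (0->1): 2/6
  Flow on (1->3): 2/2
Maximum flow = 2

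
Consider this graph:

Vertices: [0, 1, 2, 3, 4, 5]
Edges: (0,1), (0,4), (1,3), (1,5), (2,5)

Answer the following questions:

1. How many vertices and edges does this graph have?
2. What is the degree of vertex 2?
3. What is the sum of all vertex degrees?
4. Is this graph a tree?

Count: 6 vertices, 5 edges.
Vertex 2 has neighbors [5], degree = 1.
Handshaking lemma: 2 * 5 = 10.
A graph is a tree iff it is connected and has exactly n-1 edges. This graph is connected (all 6 vertices in one component) and has 6-1 = 5 edges. It is a tree.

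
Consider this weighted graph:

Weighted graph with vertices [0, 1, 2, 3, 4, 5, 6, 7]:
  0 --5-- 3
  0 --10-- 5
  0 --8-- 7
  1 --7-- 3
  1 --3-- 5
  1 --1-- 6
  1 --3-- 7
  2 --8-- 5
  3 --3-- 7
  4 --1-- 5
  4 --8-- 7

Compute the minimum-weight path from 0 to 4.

Using Dijkstra's algorithm from vertex 0:
Shortest path: 0 -> 5 -> 4
Total weight: 10 + 1 = 11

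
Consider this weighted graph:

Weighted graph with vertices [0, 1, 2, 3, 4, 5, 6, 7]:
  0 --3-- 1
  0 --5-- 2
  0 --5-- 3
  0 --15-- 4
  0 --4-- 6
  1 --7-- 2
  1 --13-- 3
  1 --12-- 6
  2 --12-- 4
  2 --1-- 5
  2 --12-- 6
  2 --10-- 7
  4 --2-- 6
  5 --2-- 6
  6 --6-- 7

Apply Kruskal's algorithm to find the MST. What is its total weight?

Applying Kruskal's algorithm (sort edges by weight, add if no cycle):
  Add (2,5) w=1
  Add (4,6) w=2
  Add (5,6) w=2
  Add (0,1) w=3
  Add (0,6) w=4
  Skip (0,2) w=5 (creates cycle)
  Add (0,3) w=5
  Add (6,7) w=6
  Skip (1,2) w=7 (creates cycle)
  Skip (2,7) w=10 (creates cycle)
  Skip (1,6) w=12 (creates cycle)
  Skip (2,6) w=12 (creates cycle)
  Skip (2,4) w=12 (creates cycle)
  Skip (1,3) w=13 (creates cycle)
  Skip (0,4) w=15 (creates cycle)
MST weight = 23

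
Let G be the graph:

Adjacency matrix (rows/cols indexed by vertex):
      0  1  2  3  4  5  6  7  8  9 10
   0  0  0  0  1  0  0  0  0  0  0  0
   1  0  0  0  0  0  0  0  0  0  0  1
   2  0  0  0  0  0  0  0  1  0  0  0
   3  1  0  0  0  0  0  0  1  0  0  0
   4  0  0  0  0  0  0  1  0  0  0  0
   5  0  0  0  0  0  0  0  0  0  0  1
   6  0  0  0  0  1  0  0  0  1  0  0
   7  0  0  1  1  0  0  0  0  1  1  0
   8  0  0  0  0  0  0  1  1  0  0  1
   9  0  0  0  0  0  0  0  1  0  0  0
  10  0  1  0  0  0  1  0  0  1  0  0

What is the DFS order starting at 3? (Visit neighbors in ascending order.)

DFS from vertex 3 (neighbors processed in ascending order):
Visit order: 3, 0, 7, 2, 8, 6, 4, 10, 1, 5, 9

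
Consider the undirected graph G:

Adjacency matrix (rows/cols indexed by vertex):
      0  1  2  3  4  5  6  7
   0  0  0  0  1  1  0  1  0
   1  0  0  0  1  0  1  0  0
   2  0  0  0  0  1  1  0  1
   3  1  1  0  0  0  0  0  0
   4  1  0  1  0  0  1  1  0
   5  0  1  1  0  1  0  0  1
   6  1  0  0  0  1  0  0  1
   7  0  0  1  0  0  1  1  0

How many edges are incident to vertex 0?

Vertex 0 has neighbors [3, 4, 6], so deg(0) = 3.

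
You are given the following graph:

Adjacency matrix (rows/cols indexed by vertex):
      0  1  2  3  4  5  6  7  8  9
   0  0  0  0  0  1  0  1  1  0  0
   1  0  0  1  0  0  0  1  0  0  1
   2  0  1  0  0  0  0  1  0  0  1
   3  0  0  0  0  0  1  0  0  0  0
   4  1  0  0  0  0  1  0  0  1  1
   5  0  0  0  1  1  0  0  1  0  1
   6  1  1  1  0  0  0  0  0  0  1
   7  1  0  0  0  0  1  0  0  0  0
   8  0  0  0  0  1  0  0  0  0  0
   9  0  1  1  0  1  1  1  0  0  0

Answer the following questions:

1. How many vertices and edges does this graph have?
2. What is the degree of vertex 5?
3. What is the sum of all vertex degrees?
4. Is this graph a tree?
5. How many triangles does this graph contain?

Count: 10 vertices, 15 edges.
Vertex 5 has neighbors [3, 4, 7, 9], degree = 4.
Handshaking lemma: 2 * 15 = 30.
A tree on 10 vertices has 9 edges. This graph has 15 edges (6 extra). Not a tree.
Number of triangles = 5.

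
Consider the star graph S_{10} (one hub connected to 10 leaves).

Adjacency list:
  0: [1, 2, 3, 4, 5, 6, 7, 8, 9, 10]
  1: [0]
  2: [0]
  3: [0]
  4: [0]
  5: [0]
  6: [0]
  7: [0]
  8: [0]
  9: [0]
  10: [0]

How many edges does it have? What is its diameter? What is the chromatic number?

Star graph S_{10}: the hub connects to all 10 leaves.
Edges = 10.
Diameter = 2 (any leaf to hub is 1, leaf to leaf through hub is 2).
Star graphs are bipartite (hub vs leaves), so chromatic number = 2.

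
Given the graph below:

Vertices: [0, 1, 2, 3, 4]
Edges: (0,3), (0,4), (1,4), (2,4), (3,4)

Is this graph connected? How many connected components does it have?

Checking connectivity: the graph has 1 connected component(s).
All vertices are reachable from each other. The graph IS connected.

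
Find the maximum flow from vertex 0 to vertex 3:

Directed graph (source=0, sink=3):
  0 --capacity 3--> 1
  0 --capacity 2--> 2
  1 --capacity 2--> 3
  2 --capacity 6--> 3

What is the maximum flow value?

Computing max flow:
  Flow on (0->1): 2/3
  Flow on (0->2): 2/2
  Flow on (1->3): 2/2
  Flow on (2->3): 2/6
Maximum flow = 4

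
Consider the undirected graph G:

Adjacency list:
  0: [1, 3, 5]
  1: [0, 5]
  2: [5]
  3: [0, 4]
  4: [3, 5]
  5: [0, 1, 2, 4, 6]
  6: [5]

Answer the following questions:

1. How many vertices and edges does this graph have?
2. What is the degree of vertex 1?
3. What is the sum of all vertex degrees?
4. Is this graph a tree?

Count: 7 vertices, 8 edges.
Vertex 1 has neighbors [0, 5], degree = 2.
Handshaking lemma: 2 * 8 = 16.
A tree on 7 vertices has 6 edges. This graph has 8 edges (2 extra). Not a tree.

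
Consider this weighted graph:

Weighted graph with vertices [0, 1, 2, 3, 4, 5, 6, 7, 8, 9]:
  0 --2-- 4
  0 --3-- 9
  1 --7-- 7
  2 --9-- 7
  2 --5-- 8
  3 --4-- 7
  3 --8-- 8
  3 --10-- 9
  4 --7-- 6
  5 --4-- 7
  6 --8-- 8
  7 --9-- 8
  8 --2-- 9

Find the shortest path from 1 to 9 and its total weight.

Using Dijkstra's algorithm from vertex 1:
Shortest path: 1 -> 7 -> 8 -> 9
Total weight: 7 + 9 + 2 = 18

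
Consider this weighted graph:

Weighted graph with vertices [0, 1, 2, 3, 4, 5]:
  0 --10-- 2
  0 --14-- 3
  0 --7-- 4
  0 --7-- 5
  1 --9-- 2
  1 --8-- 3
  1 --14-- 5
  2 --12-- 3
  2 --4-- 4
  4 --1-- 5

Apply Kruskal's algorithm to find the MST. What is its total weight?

Applying Kruskal's algorithm (sort edges by weight, add if no cycle):
  Add (4,5) w=1
  Add (2,4) w=4
  Add (0,4) w=7
  Skip (0,5) w=7 (creates cycle)
  Add (1,3) w=8
  Add (1,2) w=9
  Skip (0,2) w=10 (creates cycle)
  Skip (2,3) w=12 (creates cycle)
  Skip (0,3) w=14 (creates cycle)
  Skip (1,5) w=14 (creates cycle)
MST weight = 29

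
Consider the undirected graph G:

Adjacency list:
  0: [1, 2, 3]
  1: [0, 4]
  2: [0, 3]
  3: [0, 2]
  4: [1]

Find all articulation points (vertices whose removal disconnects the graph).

An articulation point is a vertex whose removal disconnects the graph.
Articulation points: [0, 1]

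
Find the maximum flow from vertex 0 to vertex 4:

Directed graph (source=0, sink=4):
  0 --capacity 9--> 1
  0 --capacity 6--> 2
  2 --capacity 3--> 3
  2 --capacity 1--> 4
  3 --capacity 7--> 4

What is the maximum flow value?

Computing max flow:
  Flow on (0->2): 4/6
  Flow on (2->3): 3/3
  Flow on (2->4): 1/1
  Flow on (3->4): 3/7
Maximum flow = 4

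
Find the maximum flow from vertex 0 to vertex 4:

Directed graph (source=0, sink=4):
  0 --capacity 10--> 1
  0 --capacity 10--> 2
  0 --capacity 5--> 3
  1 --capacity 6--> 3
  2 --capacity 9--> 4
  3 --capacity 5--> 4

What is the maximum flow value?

Computing max flow:
  Flow on (0->1): 5/10
  Flow on (0->2): 9/10
  Flow on (1->3): 5/6
  Flow on (2->4): 9/9
  Flow on (3->4): 5/5
Maximum flow = 14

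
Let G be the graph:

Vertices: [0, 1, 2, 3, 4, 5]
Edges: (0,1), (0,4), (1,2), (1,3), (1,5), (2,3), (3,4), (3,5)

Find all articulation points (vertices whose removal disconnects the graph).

No articulation points. The graph is biconnected.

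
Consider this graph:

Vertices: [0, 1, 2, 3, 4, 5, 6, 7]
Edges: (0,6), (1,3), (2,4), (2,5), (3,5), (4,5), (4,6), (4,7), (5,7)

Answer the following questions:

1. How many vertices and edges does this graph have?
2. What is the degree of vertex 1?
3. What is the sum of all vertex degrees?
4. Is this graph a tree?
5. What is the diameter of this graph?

Count: 8 vertices, 9 edges.
Vertex 1 has neighbors [3], degree = 1.
Handshaking lemma: 2 * 9 = 18.
A tree on 8 vertices has 7 edges. This graph has 9 edges (2 extra). Not a tree.
Diameter (longest shortest path) = 5.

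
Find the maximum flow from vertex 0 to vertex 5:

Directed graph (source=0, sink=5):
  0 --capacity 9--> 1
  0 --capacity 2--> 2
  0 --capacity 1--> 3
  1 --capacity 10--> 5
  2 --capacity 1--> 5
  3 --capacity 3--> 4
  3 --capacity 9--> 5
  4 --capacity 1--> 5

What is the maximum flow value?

Computing max flow:
  Flow on (0->1): 9/9
  Flow on (0->2): 1/2
  Flow on (0->3): 1/1
  Flow on (1->5): 9/10
  Flow on (2->5): 1/1
  Flow on (3->5): 1/9
Maximum flow = 11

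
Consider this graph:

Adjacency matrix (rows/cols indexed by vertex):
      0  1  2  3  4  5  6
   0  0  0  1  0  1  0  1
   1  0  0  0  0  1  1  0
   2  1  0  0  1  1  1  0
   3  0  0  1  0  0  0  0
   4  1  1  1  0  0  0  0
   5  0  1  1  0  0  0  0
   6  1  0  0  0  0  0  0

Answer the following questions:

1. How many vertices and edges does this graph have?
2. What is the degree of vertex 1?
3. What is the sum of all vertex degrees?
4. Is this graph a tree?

Count: 7 vertices, 8 edges.
Vertex 1 has neighbors [4, 5], degree = 2.
Handshaking lemma: 2 * 8 = 16.
A tree on 7 vertices has 6 edges. This graph has 8 edges (2 extra). Not a tree.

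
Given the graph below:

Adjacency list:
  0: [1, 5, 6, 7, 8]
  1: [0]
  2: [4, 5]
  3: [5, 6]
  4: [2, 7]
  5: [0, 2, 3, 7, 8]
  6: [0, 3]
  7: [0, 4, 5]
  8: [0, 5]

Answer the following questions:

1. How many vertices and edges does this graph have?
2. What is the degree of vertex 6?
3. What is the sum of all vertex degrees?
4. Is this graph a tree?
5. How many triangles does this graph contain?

Count: 9 vertices, 12 edges.
Vertex 6 has neighbors [0, 3], degree = 2.
Handshaking lemma: 2 * 12 = 24.
A tree on 9 vertices has 8 edges. This graph has 12 edges (4 extra). Not a tree.
Number of triangles = 2.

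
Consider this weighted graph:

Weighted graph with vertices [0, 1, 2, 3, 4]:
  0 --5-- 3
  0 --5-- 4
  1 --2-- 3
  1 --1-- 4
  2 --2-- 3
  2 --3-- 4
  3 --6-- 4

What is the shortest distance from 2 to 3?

Using Dijkstra's algorithm from vertex 2:
Shortest path: 2 -> 3
Total weight: 2 = 2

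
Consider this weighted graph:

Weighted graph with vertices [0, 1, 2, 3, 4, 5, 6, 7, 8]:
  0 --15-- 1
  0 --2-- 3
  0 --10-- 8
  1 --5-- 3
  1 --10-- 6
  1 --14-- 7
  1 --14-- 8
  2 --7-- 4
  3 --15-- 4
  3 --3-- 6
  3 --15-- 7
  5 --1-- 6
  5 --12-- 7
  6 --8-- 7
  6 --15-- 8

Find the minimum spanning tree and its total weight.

Applying Kruskal's algorithm (sort edges by weight, add if no cycle):
  Add (5,6) w=1
  Add (0,3) w=2
  Add (3,6) w=3
  Add (1,3) w=5
  Add (2,4) w=7
  Add (6,7) w=8
  Add (0,8) w=10
  Skip (1,6) w=10 (creates cycle)
  Skip (5,7) w=12 (creates cycle)
  Skip (1,8) w=14 (creates cycle)
  Skip (1,7) w=14 (creates cycle)
  Skip (0,1) w=15 (creates cycle)
  Add (3,4) w=15
  Skip (3,7) w=15 (creates cycle)
  Skip (6,8) w=15 (creates cycle)
MST weight = 51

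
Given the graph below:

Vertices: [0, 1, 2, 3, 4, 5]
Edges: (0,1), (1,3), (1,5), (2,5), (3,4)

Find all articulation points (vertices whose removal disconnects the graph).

An articulation point is a vertex whose removal disconnects the graph.
Articulation points: [1, 3, 5]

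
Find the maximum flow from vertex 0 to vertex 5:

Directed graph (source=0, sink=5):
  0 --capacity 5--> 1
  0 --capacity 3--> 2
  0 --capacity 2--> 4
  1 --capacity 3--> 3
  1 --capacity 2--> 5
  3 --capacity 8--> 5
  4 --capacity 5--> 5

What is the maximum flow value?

Computing max flow:
  Flow on (0->1): 5/5
  Flow on (0->4): 2/2
  Flow on (1->3): 3/3
  Flow on (1->5): 2/2
  Flow on (3->5): 3/8
  Flow on (4->5): 2/5
Maximum flow = 7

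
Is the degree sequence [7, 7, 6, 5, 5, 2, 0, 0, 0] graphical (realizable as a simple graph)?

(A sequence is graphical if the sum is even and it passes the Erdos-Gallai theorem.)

Sum of degrees = 32. Sum is even but fails Erdos-Gallai. The sequence is NOT graphical.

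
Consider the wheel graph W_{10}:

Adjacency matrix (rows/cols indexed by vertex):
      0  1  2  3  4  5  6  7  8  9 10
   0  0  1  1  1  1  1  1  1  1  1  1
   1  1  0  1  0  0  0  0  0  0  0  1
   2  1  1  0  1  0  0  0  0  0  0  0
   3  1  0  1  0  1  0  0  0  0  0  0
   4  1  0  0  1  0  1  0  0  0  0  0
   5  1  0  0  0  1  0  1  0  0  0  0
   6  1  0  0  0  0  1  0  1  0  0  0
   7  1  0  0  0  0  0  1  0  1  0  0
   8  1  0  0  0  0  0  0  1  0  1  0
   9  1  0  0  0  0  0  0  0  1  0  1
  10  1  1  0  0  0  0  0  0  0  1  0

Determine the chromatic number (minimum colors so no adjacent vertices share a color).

W_{10} = C_{10} plus a hub adjacent to every cycle vertex.
The outer cycle needs 2 colors (even cycle); the hub is adjacent to all of them so needs a fresh color.
Chromatic number = 2 + 1 = 3.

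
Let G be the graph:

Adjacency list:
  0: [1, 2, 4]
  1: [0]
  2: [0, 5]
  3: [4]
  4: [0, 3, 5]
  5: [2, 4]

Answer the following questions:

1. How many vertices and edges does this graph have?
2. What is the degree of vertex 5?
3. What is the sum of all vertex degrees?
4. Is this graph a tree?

Count: 6 vertices, 6 edges.
Vertex 5 has neighbors [2, 4], degree = 2.
Handshaking lemma: 2 * 6 = 12.
A tree on 6 vertices has 5 edges. This graph has 6 edges (1 extra). Not a tree.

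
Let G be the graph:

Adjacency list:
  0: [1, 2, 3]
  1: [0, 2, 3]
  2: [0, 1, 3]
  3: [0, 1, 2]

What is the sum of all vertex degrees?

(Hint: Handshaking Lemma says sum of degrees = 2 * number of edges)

Count edges: 6 edges.
By Handshaking Lemma: sum of degrees = 2 * 6 = 12.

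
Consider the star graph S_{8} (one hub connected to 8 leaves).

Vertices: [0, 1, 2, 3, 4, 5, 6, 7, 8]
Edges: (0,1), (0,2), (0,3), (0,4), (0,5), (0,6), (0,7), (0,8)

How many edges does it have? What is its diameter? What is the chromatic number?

Star graph S_{8}: the hub connects to all 8 leaves.
Edges = 8.
Diameter = 2 (any leaf to hub is 1, leaf to leaf through hub is 2).
Star graphs are bipartite (hub vs leaves), so chromatic number = 2.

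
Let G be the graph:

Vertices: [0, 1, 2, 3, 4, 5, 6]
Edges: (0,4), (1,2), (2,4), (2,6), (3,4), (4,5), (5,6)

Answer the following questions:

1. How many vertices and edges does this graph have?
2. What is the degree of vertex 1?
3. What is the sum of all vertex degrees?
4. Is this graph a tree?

Count: 7 vertices, 7 edges.
Vertex 1 has neighbors [2], degree = 1.
Handshaking lemma: 2 * 7 = 14.
A tree on 7 vertices has 6 edges. This graph has 7 edges (1 extra). Not a tree.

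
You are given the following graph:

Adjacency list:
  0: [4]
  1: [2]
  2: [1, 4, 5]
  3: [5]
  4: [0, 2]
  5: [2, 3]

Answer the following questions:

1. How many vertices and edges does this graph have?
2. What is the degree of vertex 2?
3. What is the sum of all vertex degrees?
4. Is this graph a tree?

Count: 6 vertices, 5 edges.
Vertex 2 has neighbors [1, 4, 5], degree = 3.
Handshaking lemma: 2 * 5 = 10.
A graph is a tree iff it is connected and has exactly n-1 edges. This graph is connected (all 6 vertices in one component) and has 6-1 = 5 edges. It is a tree.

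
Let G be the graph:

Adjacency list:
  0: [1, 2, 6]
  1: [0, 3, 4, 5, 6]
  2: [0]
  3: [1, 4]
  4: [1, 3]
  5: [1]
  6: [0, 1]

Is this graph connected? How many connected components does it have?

Checking connectivity: the graph has 1 connected component(s).
All vertices are reachable from each other. The graph IS connected.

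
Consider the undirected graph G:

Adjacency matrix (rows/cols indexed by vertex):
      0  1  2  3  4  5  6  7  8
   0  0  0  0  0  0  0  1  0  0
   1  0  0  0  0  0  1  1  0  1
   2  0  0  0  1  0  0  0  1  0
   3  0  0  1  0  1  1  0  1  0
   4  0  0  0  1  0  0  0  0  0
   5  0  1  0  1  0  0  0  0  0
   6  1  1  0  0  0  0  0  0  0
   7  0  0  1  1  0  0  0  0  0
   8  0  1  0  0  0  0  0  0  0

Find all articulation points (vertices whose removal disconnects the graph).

An articulation point is a vertex whose removal disconnects the graph.
Articulation points: [1, 3, 5, 6]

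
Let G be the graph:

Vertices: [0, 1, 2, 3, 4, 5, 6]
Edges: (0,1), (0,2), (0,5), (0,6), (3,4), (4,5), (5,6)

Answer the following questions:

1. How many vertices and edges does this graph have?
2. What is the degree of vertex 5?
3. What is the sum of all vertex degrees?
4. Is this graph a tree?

Count: 7 vertices, 7 edges.
Vertex 5 has neighbors [0, 4, 6], degree = 3.
Handshaking lemma: 2 * 7 = 14.
A tree on 7 vertices has 6 edges. This graph has 7 edges (1 extra). Not a tree.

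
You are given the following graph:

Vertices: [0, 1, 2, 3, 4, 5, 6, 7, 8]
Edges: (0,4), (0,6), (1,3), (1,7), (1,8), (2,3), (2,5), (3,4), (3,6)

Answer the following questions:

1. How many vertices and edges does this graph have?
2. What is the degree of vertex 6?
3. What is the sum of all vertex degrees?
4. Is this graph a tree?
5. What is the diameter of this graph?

Count: 9 vertices, 9 edges.
Vertex 6 has neighbors [0, 3], degree = 2.
Handshaking lemma: 2 * 9 = 18.
A tree on 9 vertices has 8 edges. This graph has 9 edges (1 extra). Not a tree.
Diameter (longest shortest path) = 4.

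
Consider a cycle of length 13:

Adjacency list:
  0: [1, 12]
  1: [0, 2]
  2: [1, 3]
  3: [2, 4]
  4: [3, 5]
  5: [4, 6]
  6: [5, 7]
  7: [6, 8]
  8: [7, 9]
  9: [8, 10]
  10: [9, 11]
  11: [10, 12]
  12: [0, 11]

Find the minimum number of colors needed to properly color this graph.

This is an odd cycle (C_13). Odd cycles are not bipartite (any 2-coloring forces two adjacent vertices to match), and 3 colors suffice.
Chromatic number = 3.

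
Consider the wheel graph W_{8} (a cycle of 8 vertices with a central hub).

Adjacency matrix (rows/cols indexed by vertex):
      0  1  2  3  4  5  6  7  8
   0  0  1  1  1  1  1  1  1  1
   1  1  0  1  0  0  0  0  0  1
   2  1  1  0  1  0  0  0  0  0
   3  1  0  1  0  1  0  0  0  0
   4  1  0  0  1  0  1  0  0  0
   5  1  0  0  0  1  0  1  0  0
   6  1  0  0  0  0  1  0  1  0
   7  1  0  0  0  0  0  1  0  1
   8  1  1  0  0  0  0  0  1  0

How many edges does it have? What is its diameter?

Wheel graph W_{8}: 8 cycle edges + 8 spoke edges = 16 edges.
The hub is distance 1 from all cycle vertices. Max distance between cycle vertices through hub is 2.
Diameter = 2.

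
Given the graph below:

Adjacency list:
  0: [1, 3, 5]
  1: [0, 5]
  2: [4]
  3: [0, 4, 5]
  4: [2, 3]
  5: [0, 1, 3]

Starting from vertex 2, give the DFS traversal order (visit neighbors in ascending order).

DFS from vertex 2 (neighbors processed in ascending order):
Visit order: 2, 4, 3, 0, 1, 5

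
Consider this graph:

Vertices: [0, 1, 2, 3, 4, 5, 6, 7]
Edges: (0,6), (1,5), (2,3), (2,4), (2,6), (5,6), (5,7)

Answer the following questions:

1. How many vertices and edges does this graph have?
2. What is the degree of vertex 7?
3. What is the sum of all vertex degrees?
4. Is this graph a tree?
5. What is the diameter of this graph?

Count: 8 vertices, 7 edges.
Vertex 7 has neighbors [5], degree = 1.
Handshaking lemma: 2 * 7 = 14.
A graph is a tree iff it is connected and has exactly n-1 edges. This graph is connected (all 8 vertices in one component) and has 8-1 = 7 edges. It is a tree.
Diameter (longest shortest path) = 4.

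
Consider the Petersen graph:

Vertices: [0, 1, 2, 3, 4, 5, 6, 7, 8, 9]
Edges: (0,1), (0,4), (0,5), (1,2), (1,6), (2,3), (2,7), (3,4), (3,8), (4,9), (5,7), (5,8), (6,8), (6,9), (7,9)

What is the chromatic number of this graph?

The Petersen graph contains odd cycles (e.g. the outer 5-cycle), so chi >= 3.
A proper 3-coloring exists (it is a well-known 3-chromatic graph).
Chromatic number = 3.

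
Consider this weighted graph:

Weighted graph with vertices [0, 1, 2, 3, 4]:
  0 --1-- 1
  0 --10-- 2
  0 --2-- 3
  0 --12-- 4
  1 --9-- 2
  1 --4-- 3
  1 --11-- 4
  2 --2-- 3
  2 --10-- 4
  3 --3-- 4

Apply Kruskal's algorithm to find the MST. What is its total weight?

Applying Kruskal's algorithm (sort edges by weight, add if no cycle):
  Add (0,1) w=1
  Add (0,3) w=2
  Add (2,3) w=2
  Add (3,4) w=3
  Skip (1,3) w=4 (creates cycle)
  Skip (1,2) w=9 (creates cycle)
  Skip (0,2) w=10 (creates cycle)
  Skip (2,4) w=10 (creates cycle)
  Skip (1,4) w=11 (creates cycle)
  Skip (0,4) w=12 (creates cycle)
MST weight = 8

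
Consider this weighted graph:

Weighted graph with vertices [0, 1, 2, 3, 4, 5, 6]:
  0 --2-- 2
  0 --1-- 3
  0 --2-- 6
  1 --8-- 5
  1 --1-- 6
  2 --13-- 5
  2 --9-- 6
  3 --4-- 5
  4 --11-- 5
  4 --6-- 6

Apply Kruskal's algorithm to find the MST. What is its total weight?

Applying Kruskal's algorithm (sort edges by weight, add if no cycle):
  Add (0,3) w=1
  Add (1,6) w=1
  Add (0,6) w=2
  Add (0,2) w=2
  Add (3,5) w=4
  Add (4,6) w=6
  Skip (1,5) w=8 (creates cycle)
  Skip (2,6) w=9 (creates cycle)
  Skip (4,5) w=11 (creates cycle)
  Skip (2,5) w=13 (creates cycle)
MST weight = 16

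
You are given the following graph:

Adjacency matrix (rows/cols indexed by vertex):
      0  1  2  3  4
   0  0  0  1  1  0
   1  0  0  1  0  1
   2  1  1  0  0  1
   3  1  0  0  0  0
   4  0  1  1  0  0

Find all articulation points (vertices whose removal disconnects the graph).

An articulation point is a vertex whose removal disconnects the graph.
Articulation points: [0, 2]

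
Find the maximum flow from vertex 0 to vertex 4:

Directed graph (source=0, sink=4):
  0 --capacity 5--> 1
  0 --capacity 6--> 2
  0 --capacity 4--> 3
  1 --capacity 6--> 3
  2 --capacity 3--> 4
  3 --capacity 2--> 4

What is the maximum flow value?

Computing max flow:
  Flow on (0->2): 3/6
  Flow on (0->3): 2/4
  Flow on (2->4): 3/3
  Flow on (3->4): 2/2
Maximum flow = 5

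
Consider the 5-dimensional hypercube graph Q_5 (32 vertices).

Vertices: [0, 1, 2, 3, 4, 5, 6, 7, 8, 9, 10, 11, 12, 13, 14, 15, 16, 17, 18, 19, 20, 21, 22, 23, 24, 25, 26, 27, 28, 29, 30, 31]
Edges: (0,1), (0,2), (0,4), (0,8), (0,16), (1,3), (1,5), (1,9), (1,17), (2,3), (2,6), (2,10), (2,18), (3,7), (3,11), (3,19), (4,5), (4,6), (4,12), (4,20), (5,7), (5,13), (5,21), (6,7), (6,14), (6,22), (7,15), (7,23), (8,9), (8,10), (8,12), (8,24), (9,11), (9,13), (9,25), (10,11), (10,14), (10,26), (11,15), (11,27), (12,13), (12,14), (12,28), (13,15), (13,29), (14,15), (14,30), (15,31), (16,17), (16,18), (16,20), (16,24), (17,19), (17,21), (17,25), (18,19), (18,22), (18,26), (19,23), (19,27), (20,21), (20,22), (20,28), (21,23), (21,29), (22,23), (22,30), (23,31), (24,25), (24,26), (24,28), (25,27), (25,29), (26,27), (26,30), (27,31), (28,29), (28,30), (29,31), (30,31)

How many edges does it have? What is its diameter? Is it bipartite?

The 5-dimensional hypercube Q_5 has 32 vertices and each vertex has degree 5.
Total edges = 32 * 5 / 2 = 80.
Diameter = 5 (max Hamming distance between binary labels).
Hypercubes are bipartite (partition by parity of binary representation).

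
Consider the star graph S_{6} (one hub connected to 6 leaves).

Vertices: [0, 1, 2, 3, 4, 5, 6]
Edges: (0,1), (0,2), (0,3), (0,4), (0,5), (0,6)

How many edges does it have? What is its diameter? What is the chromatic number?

Star graph S_{6}: the hub connects to all 6 leaves.
Edges = 6.
Diameter = 2 (any leaf to hub is 1, leaf to leaf through hub is 2).
Star graphs are bipartite (hub vs leaves), so chromatic number = 2.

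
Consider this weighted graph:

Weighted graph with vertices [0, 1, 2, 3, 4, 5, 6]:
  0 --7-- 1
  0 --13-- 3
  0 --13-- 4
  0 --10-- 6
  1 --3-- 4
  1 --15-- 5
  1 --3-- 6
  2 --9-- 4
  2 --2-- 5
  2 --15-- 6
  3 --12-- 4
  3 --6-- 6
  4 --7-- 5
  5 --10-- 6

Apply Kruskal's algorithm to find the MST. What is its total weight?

Applying Kruskal's algorithm (sort edges by weight, add if no cycle):
  Add (2,5) w=2
  Add (1,6) w=3
  Add (1,4) w=3
  Add (3,6) w=6
  Add (0,1) w=7
  Add (4,5) w=7
  Skip (2,4) w=9 (creates cycle)
  Skip (0,6) w=10 (creates cycle)
  Skip (5,6) w=10 (creates cycle)
  Skip (3,4) w=12 (creates cycle)
  Skip (0,3) w=13 (creates cycle)
  Skip (0,4) w=13 (creates cycle)
  Skip (1,5) w=15 (creates cycle)
  Skip (2,6) w=15 (creates cycle)
MST weight = 28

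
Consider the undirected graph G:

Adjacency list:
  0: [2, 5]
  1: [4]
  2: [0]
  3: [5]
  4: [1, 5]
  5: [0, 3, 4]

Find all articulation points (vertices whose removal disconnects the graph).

An articulation point is a vertex whose removal disconnects the graph.
Articulation points: [0, 4, 5]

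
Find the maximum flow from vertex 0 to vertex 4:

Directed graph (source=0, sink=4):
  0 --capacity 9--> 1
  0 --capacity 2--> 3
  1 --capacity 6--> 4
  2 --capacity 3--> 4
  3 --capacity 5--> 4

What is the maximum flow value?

Computing max flow:
  Flow on (0->1): 6/9
  Flow on (0->3): 2/2
  Flow on (1->4): 6/6
  Flow on (3->4): 2/5
Maximum flow = 8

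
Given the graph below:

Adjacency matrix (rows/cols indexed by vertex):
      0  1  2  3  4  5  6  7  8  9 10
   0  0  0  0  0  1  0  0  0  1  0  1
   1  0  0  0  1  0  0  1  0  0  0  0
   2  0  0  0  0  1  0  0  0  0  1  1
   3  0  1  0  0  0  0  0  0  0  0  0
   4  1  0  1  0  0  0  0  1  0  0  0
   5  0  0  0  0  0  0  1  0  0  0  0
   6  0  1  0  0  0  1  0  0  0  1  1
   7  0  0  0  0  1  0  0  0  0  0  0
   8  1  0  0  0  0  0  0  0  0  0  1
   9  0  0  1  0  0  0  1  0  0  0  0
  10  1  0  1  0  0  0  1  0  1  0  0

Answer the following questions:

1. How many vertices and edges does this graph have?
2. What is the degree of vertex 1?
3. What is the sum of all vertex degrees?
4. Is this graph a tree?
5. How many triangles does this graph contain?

Count: 11 vertices, 13 edges.
Vertex 1 has neighbors [3, 6], degree = 2.
Handshaking lemma: 2 * 13 = 26.
A tree on 11 vertices has 10 edges. This graph has 13 edges (3 extra). Not a tree.
Number of triangles = 1.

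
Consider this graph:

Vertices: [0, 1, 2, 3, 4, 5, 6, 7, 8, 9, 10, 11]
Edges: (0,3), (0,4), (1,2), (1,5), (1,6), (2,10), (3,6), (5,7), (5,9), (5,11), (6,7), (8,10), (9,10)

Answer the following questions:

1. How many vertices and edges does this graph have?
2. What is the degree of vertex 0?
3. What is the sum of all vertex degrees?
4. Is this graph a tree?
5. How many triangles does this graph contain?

Count: 12 vertices, 13 edges.
Vertex 0 has neighbors [3, 4], degree = 2.
Handshaking lemma: 2 * 13 = 26.
A tree on 12 vertices has 11 edges. This graph has 13 edges (2 extra). Not a tree.
Number of triangles = 0.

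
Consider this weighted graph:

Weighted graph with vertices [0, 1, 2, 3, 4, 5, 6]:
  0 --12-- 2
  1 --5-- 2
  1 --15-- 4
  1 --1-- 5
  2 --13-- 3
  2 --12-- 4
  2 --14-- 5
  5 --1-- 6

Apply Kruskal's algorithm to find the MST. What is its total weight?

Applying Kruskal's algorithm (sort edges by weight, add if no cycle):
  Add (1,5) w=1
  Add (5,6) w=1
  Add (1,2) w=5
  Add (0,2) w=12
  Add (2,4) w=12
  Add (2,3) w=13
  Skip (2,5) w=14 (creates cycle)
  Skip (1,4) w=15 (creates cycle)
MST weight = 44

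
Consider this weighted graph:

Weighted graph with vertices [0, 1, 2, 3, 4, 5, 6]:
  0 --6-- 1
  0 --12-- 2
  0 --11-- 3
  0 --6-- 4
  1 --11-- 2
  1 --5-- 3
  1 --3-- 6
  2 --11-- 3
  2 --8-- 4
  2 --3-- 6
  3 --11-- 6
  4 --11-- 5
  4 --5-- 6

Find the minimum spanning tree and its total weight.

Applying Kruskal's algorithm (sort edges by weight, add if no cycle):
  Add (1,6) w=3
  Add (2,6) w=3
  Add (1,3) w=5
  Add (4,6) w=5
  Add (0,4) w=6
  Skip (0,1) w=6 (creates cycle)
  Skip (2,4) w=8 (creates cycle)
  Skip (0,3) w=11 (creates cycle)
  Skip (1,2) w=11 (creates cycle)
  Skip (2,3) w=11 (creates cycle)
  Skip (3,6) w=11 (creates cycle)
  Add (4,5) w=11
  Skip (0,2) w=12 (creates cycle)
MST weight = 33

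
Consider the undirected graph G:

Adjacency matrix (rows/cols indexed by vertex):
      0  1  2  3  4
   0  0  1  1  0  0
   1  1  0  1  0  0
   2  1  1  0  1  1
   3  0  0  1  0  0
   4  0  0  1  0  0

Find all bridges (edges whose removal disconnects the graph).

A bridge is an edge whose removal increases the number of connected components.
Bridges found: (2,3), (2,4)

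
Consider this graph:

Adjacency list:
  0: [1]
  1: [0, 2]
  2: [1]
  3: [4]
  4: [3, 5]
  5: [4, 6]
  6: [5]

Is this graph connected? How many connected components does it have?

Checking connectivity: the graph has 2 connected component(s).
Components: [[0, 1, 2], [3, 4, 5, 6]]. The graph is NOT connected.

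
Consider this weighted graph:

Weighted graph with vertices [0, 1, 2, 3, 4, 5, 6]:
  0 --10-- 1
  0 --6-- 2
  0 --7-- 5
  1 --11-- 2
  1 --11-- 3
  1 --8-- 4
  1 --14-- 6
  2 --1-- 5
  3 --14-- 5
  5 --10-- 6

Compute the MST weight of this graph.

Applying Kruskal's algorithm (sort edges by weight, add if no cycle):
  Add (2,5) w=1
  Add (0,2) w=6
  Skip (0,5) w=7 (creates cycle)
  Add (1,4) w=8
  Add (0,1) w=10
  Add (5,6) w=10
  Add (1,3) w=11
  Skip (1,2) w=11 (creates cycle)
  Skip (1,6) w=14 (creates cycle)
  Skip (3,5) w=14 (creates cycle)
MST weight = 46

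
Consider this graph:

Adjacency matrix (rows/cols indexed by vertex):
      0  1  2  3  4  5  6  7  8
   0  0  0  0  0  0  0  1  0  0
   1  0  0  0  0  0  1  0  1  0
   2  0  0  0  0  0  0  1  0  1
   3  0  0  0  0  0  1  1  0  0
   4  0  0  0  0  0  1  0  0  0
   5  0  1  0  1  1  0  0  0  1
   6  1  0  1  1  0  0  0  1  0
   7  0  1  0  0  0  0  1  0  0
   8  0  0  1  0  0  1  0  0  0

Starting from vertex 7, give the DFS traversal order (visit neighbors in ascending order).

DFS from vertex 7 (neighbors processed in ascending order):
Visit order: 7, 1, 5, 3, 6, 0, 2, 8, 4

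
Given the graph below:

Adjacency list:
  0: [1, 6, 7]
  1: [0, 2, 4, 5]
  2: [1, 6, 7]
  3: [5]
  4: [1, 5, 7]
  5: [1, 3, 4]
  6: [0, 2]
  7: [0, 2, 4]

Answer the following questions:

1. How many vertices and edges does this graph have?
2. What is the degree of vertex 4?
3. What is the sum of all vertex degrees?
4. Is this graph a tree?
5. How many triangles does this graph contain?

Count: 8 vertices, 11 edges.
Vertex 4 has neighbors [1, 5, 7], degree = 3.
Handshaking lemma: 2 * 11 = 22.
A tree on 8 vertices has 7 edges. This graph has 11 edges (4 extra). Not a tree.
Number of triangles = 1.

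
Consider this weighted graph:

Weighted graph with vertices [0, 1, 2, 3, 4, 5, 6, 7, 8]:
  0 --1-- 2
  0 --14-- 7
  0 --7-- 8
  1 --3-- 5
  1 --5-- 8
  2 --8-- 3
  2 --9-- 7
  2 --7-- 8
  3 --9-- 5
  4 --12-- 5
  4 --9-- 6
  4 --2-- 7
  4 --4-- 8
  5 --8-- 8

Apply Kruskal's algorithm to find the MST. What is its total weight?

Applying Kruskal's algorithm (sort edges by weight, add if no cycle):
  Add (0,2) w=1
  Add (4,7) w=2
  Add (1,5) w=3
  Add (4,8) w=4
  Add (1,8) w=5
  Add (0,8) w=7
  Skip (2,8) w=7 (creates cycle)
  Add (2,3) w=8
  Skip (5,8) w=8 (creates cycle)
  Skip (2,7) w=9 (creates cycle)
  Skip (3,5) w=9 (creates cycle)
  Add (4,6) w=9
  Skip (4,5) w=12 (creates cycle)
  Skip (0,7) w=14 (creates cycle)
MST weight = 39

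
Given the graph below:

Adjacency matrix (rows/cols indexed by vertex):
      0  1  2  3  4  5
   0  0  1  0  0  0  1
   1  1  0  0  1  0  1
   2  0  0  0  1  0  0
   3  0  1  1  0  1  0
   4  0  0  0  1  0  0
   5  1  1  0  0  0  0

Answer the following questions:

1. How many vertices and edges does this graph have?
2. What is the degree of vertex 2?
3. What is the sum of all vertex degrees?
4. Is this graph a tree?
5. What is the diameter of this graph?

Count: 6 vertices, 6 edges.
Vertex 2 has neighbors [3], degree = 1.
Handshaking lemma: 2 * 6 = 12.
A tree on 6 vertices has 5 edges. This graph has 6 edges (1 extra). Not a tree.
Diameter (longest shortest path) = 3.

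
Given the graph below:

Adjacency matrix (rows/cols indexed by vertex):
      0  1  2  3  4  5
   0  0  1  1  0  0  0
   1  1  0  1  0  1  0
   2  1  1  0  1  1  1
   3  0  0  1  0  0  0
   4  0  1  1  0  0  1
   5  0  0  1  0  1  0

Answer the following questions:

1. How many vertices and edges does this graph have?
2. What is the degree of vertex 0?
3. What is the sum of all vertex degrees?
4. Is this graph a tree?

Count: 6 vertices, 8 edges.
Vertex 0 has neighbors [1, 2], degree = 2.
Handshaking lemma: 2 * 8 = 16.
A tree on 6 vertices has 5 edges. This graph has 8 edges (3 extra). Not a tree.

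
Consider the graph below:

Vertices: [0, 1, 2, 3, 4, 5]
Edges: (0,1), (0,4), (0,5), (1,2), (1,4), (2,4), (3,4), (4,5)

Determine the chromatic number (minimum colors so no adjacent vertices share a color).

The graph has a maximum clique of size 3 (lower bound on chromatic number).
A valid 3-coloring: {0: 1, 1: 2, 2: 1, 3: 1, 4: 0, 5: 2}.
Chromatic number = 3.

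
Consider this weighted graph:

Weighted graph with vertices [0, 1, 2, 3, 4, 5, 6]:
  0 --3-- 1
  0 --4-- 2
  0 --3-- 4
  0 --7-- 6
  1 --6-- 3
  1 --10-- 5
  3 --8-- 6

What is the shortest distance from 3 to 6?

Using Dijkstra's algorithm from vertex 3:
Shortest path: 3 -> 6
Total weight: 8 = 8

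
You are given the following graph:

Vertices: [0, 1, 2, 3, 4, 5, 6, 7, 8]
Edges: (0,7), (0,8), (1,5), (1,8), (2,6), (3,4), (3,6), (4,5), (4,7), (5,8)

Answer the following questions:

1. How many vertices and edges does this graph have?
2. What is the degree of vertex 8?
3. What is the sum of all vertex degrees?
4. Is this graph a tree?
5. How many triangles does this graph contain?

Count: 9 vertices, 10 edges.
Vertex 8 has neighbors [0, 1, 5], degree = 3.
Handshaking lemma: 2 * 10 = 20.
A tree on 9 vertices has 8 edges. This graph has 10 edges (2 extra). Not a tree.
Number of triangles = 1.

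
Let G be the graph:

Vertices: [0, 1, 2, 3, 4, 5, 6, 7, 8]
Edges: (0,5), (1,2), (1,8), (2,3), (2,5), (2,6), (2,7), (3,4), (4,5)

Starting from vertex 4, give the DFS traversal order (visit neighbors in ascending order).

DFS from vertex 4 (neighbors processed in ascending order):
Visit order: 4, 3, 2, 1, 8, 5, 0, 6, 7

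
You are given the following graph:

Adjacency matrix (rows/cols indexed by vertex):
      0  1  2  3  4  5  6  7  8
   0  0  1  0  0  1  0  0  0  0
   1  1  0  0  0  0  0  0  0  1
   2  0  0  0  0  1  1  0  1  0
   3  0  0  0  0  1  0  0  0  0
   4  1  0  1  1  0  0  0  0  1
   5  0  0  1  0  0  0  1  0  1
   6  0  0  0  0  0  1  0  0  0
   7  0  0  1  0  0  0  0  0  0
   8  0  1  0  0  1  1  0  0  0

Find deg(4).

Vertex 4 has neighbors [0, 2, 3, 8], so deg(4) = 4.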